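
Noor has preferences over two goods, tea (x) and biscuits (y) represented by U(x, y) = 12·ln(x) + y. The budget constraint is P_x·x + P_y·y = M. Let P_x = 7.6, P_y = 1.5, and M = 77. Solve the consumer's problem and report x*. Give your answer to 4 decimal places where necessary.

So x*(P_x,P_y) = 12·P_y/P_x, independent of income; and y* = (M − 12·P_y)/P_y.
At the given prices: x* = 12·1.5/7.6 = 2.3684.

x* = 2.3684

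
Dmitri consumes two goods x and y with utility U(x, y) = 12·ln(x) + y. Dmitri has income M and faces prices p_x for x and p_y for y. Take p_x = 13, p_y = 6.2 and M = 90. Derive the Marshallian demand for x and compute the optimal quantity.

x* = 5.7231

Set MRS = p_x/p_y: (12/x)/1 = p_x/p_y.
So x*(p_x,p_y) = 12·p_y/p_x, independent of income; and y* = (M − 12·p_y)/p_y.
At the given prices: x* = 12·6.2/13 = 5.7231.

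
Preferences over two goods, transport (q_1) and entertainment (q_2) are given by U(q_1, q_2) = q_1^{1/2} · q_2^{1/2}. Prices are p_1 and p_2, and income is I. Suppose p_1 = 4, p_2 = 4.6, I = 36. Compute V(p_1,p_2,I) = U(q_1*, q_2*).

The MRS is q_2/q_1. Set MRS = p_1/p_2.
Rearranging, p_2·q_2 = p_1·q_1. Substituting into the budget gives p_1·q_1·(1 + 1) = I.
Demand: q_1*(p_1,p_2,I) = 0.5·I/p_1 and q_2* = 0.5·I/p_2.
At p_1=4, p_2=4.6, I=36: q_1* = 0.5·36/4 = 4.5, q_2* = 3.913.
Utility at the optimum: U(4.5, 3.913) = 4.1963.

V = 4.1963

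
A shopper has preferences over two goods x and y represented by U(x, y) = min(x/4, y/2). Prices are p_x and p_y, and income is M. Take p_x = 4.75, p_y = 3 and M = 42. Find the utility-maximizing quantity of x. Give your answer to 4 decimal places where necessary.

x* = 6.72

With perfect complements, no substitution: consume in ratio x:y = 4:2.
Budget: p_x·x + p_y·(1/2)·x = M, so (4·p_x + 2·p_y)·x = 4·M.
Demand: x*(p_x,p_y,M) = 4·M/(4·p_x + 2·p_y), y* = 2·M/(4·p_x + 2·p_y).
Here 4·4.75 + 2·3 = 25, giving x* = 6.72.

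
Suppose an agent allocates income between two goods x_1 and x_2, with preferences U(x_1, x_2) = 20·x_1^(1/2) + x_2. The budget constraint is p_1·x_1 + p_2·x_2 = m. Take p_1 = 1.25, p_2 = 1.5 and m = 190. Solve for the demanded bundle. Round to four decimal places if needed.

Plugging in: x_1* = (10·1.5/1.25)² = 144, x_2* = 6.6667.

x_1* = 144, x_2* = 6.6667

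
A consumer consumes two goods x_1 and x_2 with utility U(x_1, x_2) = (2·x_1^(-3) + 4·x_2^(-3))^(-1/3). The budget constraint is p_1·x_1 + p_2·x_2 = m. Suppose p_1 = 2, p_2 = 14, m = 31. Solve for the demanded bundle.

MU_x_1 ∝ 2·x_1^(-4), MU_x_2 ∝ 4·x_2^(-4), so MRS = (1/2)·(x_2/x_1)^(4) = p_1/p_2.
Hence x_2/x_1 = (2·p_1/p_2)^(1/(4)), i.e. raised to the 0.25 power.
With the ratio pinned down, the budget gives x_1* = m/(p_1 + p_2·(x_2/x_1)) and x_2* = (x_2/x_1)·x_1*.
Numerically x_2/x_1 = 0.73111, so x_1* = 31/(2 + 14·0.73111) = 2.5336 and x_2* = 0.73111·2.5336 = 1.8523.

x_1* = 2.5336, x_2* = 1.8523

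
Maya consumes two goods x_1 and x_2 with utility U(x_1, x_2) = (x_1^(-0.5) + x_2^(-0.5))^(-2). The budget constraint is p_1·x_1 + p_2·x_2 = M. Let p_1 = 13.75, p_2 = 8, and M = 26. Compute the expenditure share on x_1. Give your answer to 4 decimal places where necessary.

share on x_1 = 0.545

MRS = MU_x_1/MU_x_2 = (x_2/x_1)^(1.5). Set equal to p_1/p_2.
Hence x_2/x_1 = (p_1/p_2)^(1/(1.5)), i.e. raised to the 2/3 power.
Substitute x_2 = (x_2/x_1)·x_1 into the budget: x_1* = M/(p_1 + p_2·(x_2/x_1)).
Numerically x_2/x_1 = 1.434857, so x_1* = 26/(13.75 + 8·1.434857) = 1.0306 and x_2* = 1.434857·1.0306 = 1.4787.
Expenditure on x_1: 13.75·1.0306 = 14.1703; share = 0.545.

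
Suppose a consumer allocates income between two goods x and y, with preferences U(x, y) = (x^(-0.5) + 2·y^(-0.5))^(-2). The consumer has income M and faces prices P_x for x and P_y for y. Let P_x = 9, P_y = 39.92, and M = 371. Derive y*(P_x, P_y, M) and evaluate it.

y* = 6.7179

MU_x ∝ x^(-1.5), MU_y ∝ 2·y^(-1.5), so MRS = (1/2)·(y/x)^(1.5) = P_x/P_y.
Solve for the ratio: y/x = [2·P_x/P_y]^(2/3).
Substitute y = (y/x)·x into the budget: x* = M/(P_x + P_y·(y/x)).
Numerically y/x = 0.588014, so x* = 371/(9 + 39.92·0.588014) = 11.4247 and y* = 0.588014·11.4247 = 6.7179.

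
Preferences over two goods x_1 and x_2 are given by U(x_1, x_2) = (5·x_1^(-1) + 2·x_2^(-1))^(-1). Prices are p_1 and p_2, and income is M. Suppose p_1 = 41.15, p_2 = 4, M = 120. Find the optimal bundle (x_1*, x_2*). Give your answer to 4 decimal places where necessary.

x_1* = 2.4358, x_2* = 4.9412

MU_x_1 ∝ 5·x_1^(-2), MU_x_2 ∝ 2·x_2^(-2), so MRS = (5/2)·(x_2/x_1)^(2) = p_1/p_2.
Solve for the ratio: x_2/x_1 = [(2/5)·p_1/p_2]^(0.5).
Substitute x_2 = (x_2/x_1)·x_1 into the budget: x_1* = M/(p_1 + p_2·(x_2/x_1)).
Numerically x_2/x_1 = 2.028546, so x_1* = 120/(41.15 + 4·2.028546) = 2.4358 and x_2* = 2.028546·2.4358 = 4.9412.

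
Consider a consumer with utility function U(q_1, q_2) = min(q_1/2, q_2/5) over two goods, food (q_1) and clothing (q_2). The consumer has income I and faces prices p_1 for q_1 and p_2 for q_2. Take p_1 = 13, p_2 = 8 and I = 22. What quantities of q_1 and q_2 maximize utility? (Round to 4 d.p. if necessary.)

With perfect complements, no substitution: consume in ratio q_1:q_2 = 2:5.
Budget: p_1·q_1 + p_2·(5/2)·q_1 = I, so (2·p_1 + 5·p_2)·q_1 = 2·I.
Demand: q_1*(p_1,p_2,I) = 2·I/(2·p_1 + 5·p_2), q_2* = 5·I/(2·p_1 + 5·p_2).
Here 2·13 + 5·8 = 66, giving q_1* = 0.6667 and q_2* = 1.6667.

q_1* = 0.6667, q_2* = 1.6667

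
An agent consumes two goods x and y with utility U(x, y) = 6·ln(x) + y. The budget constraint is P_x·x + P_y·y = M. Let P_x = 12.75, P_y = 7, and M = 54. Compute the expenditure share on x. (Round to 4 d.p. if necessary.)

share on x = 0.7778

Set MRS = P_x/P_y: (6/x)/1 = P_x/P_y.
So x*(P_x,P_y) = 6·P_y/P_x, independent of income; and y* = (M − 6·P_y)/P_y.
At the given prices: x* = 6·7/12.75 = 3.2941, and y* = 1.7143.
Expenditure on x: 12.75·3.2941 = 42; share = 0.7778.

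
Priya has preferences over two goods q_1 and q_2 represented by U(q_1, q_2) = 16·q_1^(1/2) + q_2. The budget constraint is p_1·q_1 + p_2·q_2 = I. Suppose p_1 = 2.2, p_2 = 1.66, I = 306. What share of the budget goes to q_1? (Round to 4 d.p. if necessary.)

Set MRS = p_1/p_2: 8·q_1^(−1/2) = p_1/p_2.
Thus q_1* = (8·p_2/p_1)² — independent of I — with the rest of income spent on q_2.
Plugging in: q_1* = (8·1.66/2.2)² = 36.4377, q_2* = 136.0464.
Expenditure on q_1: 2.2·36.4377 = 80.1629; share = 0.262.

share on q_1 = 0.262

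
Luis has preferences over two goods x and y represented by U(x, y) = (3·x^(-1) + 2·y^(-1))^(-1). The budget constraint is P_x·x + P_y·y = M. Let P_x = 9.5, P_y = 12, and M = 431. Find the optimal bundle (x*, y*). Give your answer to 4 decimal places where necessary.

MU_x ∝ 3·x^(-2), MU_y ∝ 2·y^(-2), so MRS = (3/2)·(y/x)^(2) = P_x/P_y.
Solve for the ratio: y/x = [(2/3)·P_x/P_y]^(0.5).
Substitute y = (y/x)·x into the budget: x* = M/(P_x + P_y·(y/x)).
Numerically y/x = 0.726483, so x* = 431/(9.5 + 12·0.726483) = 23.6582 and y* = 0.726483·23.6582 = 17.1873.

x* = 23.6582, y* = 17.1873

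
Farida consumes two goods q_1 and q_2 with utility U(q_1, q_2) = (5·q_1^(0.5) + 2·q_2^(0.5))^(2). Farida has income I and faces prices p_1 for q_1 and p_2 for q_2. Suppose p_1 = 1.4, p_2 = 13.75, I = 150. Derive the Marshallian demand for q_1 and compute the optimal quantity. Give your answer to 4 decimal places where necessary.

q_1* = 105.4254

MRS = MU_q_1/MU_q_2 = (5/2)·(q_2/q_1)^(0.5). Set equal to p_1/p_2.
Hence q_2/q_1 = ((2/5)·p_1/p_2)^(1/(0.5)), i.e. raised to the 2 power.
Substitute q_2 = (q_2/q_1)·q_1 into the budget: q_1* = I/(p_1 + p_2·(q_2/q_1)).
Numerically q_2/q_1 = 0.001659, so q_1* = 150/(1.4 + 13.75·0.001659) = 105.4254.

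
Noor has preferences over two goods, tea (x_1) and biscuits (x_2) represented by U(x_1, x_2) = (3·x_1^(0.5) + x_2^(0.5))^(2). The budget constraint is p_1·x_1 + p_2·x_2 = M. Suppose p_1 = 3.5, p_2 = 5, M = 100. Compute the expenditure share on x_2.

From the CES first-order condition, 3·(x_2/x_1)^(0.5) = p_1/p_2.
Hence x_2/x_1 = ((1/3)·p_1/p_2)^(1/(0.5)), i.e. raised to the 2 power.
Substitute x_2 = (x_2/x_1)·x_1 into the budget: x_1* = M/(p_1 + p_2·(x_2/x_1)).
Numerically x_2/x_1 = 0.054444, so x_1* = 100/(3.5 + 5·0.054444) = 26.5096 and x_2* = 0.054444·26.5096 = 1.4433.
Expenditure on x_2: 5·1.4433 = 7.2165; share = 0.0722.

share on x_2 = 0.0722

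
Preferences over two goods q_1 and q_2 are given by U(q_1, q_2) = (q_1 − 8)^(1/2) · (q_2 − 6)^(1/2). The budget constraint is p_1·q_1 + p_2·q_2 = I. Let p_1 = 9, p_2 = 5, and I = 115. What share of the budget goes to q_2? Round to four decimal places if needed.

share on q_2 = 0.3174

This is Cobb-Douglas in (q_1−8, q_2−6): tangency gives 0.5·p_2·(q_2−6) = 0.5·p_1·(q_1−8).
After buying the subsistence bundle (8, 6), a share 0.5 of the remaining income goes to q_1: q_1* = 8 + 0.5·(I − 8p_1 − 6p_2)/p_1.
Discretionary income = 115 − 8·9 − 6·5 = 13; q_1* = 8 + 0.5·13/9 = 8.7222; q_2* = 6 + 0.5·13/5 = 7.3.
Expenditure on q_2: 5·7.3 = 36.5; share = 0.3174.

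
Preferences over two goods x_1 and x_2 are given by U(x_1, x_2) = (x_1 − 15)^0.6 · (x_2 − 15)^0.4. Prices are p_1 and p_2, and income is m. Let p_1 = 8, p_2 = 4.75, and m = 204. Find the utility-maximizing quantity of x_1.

x_1* = 15.9563

This is Cobb-Douglas in (x_1−15, x_2−15): tangency gives 0.6·p_2·(x_2−15) = 0.4·p_1·(x_1−15).
After buying the subsistence bundle (15, 15), a share 0.6 of the remaining income goes to x_1: x_1* = 15 + 0.6·(m − 15p_1 − 15p_2)/p_1.
Discretionary income = 204 − 15·8 − 15·4.75 = 12.75; x_1* = 15 + 0.6·12.75/8 = 15.9563.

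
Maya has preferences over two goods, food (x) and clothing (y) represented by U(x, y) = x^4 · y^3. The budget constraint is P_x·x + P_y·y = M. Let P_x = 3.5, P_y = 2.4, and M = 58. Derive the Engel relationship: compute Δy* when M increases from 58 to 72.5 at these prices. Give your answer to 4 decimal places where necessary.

MU_x/MU_y = (4·y)/(3·x); tangency sets this equal to P_x/P_y.
Rearranging, P_y·y = (3/4)·P_x·x. Substituting into the budget gives P_x·x·(1 + (3/4)) = M.
Demand: x*(P_x,P_y,M) = 4/7·M/P_x and y* = 3/7·M/P_y.
At P_x=3.5, P_y=2.4, M=58: y* = 3/7·58/2.4 = 10.3571.
At M' = 72.5: y* = 12.9464. Change: 12.9464 − 10.3571 = 2.5893.

Δy* = 2.5893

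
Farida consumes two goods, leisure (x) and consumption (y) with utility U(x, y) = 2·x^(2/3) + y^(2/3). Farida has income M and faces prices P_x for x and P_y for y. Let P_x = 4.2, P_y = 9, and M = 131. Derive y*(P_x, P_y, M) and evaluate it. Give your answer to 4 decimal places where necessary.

y* = 0.3857

Substitute y = (y/x)·x into the budget: x* = M/(P_x + P_y·(y/x)).
Numerically y/x = 0.012704, so x* = 131/(4.2 + 9·0.012704) = 30.3639 and y* = 0.012704·30.3639 = 0.3857.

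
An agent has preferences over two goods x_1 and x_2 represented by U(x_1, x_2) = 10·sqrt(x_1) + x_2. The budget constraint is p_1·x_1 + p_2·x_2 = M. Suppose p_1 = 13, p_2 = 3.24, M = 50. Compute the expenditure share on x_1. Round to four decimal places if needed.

MU_x_1 = 5/√x_1, MU_x_2 = 1. Tangency: 5/√x_1 = p_1/p_2.
Thus x_1* = (5·p_2/p_1)² — independent of M — with the rest of income spent on x_2.
Plugging in: x_1* = (5·3.24/13)² = 1.5529, x_2* = 9.2013.
Expenditure on x_1: 13·1.5529 = 20.1877; share = 0.4038.

share on x_1 = 0.4038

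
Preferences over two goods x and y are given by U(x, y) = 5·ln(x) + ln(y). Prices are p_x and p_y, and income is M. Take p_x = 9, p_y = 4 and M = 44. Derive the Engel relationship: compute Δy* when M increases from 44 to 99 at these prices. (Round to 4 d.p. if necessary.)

The MRS is 5·y/x. Set MRS = p_x/p_y.
Rearranging, p_y·y = (1/5)·p_x·x. Substituting into the budget gives p_x·x·(1 + (1/5)) = M.
Demand: x*(p_x,p_y,M) = 5/6·M/p_x and y* = 1/6·M/p_y.
At p_x=9, p_y=4, M=44: y* = 1/6·44/4 = 1.8333.
At M' = 99: y* = 4.125. Change: 4.125 − 1.8333 = 2.2917.

Δy* = 2.2917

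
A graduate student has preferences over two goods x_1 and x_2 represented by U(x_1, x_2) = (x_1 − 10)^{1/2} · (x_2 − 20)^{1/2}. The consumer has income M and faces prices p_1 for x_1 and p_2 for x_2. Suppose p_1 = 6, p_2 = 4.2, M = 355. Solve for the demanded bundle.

This is Cobb-Douglas in (x_1−10, x_2−20): tangency gives 0.5·p_2·(x_2−20) = 0.5·p_1·(x_1−10).
Substituting into the budget: x_1* = 10 + 0.5·(M − 10·p_1 − 20·p_2)/p_1, and x_2* = 20 + 0.5·(…)/p_2.
Discretionary income = 355 − 10·6 − 20·4.2 = 211; x_1* = 10 + 0.5·211/6 = 27.5833; x_2* = 20 + 0.5·211/4.2 = 45.119.

x_1* = 27.5833, x_2* = 45.119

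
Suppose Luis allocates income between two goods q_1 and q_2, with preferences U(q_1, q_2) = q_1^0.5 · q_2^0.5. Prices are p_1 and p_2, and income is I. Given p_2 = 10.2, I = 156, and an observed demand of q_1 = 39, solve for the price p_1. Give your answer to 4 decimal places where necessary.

p_1 = 2

The MRS is q_2/q_1. Set MRS = p_1/p_2.
Rearranging, p_2·q_2 = p_1·q_1. Substituting into the budget gives p_1·q_1·(1 + 1) = I.
Demand: q_1*(p_1,p_2,I) = 0.5·I/p_1 and q_2* = 0.5·I/p_2.
Set q_1* = 39 in the demand function and solve for p_1: p_1 = 2.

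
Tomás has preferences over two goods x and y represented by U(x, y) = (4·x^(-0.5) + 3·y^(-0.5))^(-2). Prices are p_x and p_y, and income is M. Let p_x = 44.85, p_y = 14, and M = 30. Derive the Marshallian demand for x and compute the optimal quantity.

x* = 0.4288

From the CES first-order condition, (4/3)·(y/x)^(1.5) = p_x/p_y.
Solve for the ratio: y/x = [(3/4)·p_x/p_y]^(2/3).
With the ratio pinned down, the budget gives x* = M/(p_x + p_y·(y/x)) and y* = (y/x)·x*.
Numerically y/x = 1.793895, so x* = 30/(44.85 + 14·1.793895) = 0.4288.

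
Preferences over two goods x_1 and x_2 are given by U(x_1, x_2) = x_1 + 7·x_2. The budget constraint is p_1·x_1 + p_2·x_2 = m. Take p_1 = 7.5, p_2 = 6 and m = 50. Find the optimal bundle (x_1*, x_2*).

x_1* = 0, x_2* = 8.3333

Perfect substitutes: compare marginal utility per dollar. 1/p_1 vs 7/p_2 → 0.1333 vs 1.1667.
x_2 gives more utility per dollar, so spend all income on x_2: x_2* = m/p_2, x_1* = 0.
Numerically: x_1* = 0, x_2* = 8.3333.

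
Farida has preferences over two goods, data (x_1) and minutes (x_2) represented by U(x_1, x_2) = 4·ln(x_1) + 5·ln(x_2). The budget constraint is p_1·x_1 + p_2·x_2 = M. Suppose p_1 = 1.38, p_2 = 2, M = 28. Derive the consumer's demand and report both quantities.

x_1* = 9.0177, x_2* = 7.7778

The MRS is (4/5)·x_2/x_1. Set MRS = p_1/p_2.
Rearranging, p_2·x_2 = (5/4)·p_1·x_1. Substituting into the budget gives p_1·x_1·(1 + (5/4)) = M.
Demand: x_1*(p_1,p_2,M) = 4/9·M/p_1 and x_2* = 5/9·M/p_2.
At p_1=1.38, p_2=2, M=28: x_1* = 4/9·28/1.38 = 9.0177, x_2* = 7.7778.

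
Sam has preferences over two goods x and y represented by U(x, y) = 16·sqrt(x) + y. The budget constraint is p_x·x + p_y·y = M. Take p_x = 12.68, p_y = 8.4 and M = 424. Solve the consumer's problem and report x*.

x* = 28.0867

Utility is quasi-linear in y; the FOC for x is 8/√x = p_x/p_y.
Thus x* = (8·p_y/p_x)² — independent of M — with the rest of income spent on y.
Plugging in: x* = (8·8.4/12.68)² = 28.0867.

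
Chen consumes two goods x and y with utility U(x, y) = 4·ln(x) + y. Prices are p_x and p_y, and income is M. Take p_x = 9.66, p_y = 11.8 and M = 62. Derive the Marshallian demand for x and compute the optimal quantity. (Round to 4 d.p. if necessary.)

x* = 4.8861

Set MRS = p_x/p_y: (4/x)/1 = p_x/p_y.
So x*(p_x,p_y) = 4·p_y/p_x, independent of income; and y* = (M − 4·p_y)/p_y.
At the given prices: x* = 4·11.8/9.66 = 4.8861.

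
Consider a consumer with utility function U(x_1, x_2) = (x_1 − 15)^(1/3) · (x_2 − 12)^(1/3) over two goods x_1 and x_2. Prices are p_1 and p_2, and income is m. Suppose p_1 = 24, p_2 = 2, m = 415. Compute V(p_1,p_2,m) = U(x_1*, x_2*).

V = 1.7106

This is Cobb-Douglas in (x_1−15, x_2−12): tangency gives 1/3·p_2·(x_2−12) = 1/3·p_1·(x_1−15).
Substituting into the budget: x_1* = 15 + 0.5·(m − 15·p_1 − 12·p_2)/p_1, and x_2* = 12 + 0.5·(…)/p_2.
Discretionary income = 415 − 15·24 − 12·2 = 31; x_1* = 15 + 0.5·31/24 = 15.6458; x_2* = 12 + 0.5·31/2 = 19.75.
Utility at the optimum: U(15.6458, 19.75) = 1.7106.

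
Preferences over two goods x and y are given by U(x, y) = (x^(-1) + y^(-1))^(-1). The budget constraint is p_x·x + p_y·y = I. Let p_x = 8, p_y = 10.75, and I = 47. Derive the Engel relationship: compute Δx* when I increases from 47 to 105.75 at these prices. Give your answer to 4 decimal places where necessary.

Δx* = 3.4011

From the CES first-order condition, (y/x)^(2) = p_x/p_y.
Hence y/x = (p_x/p_y)^(1/(2)), i.e. raised to the 0.5 power.
Substitute y = (y/x)·x into the budget: x* = I/(p_x + p_y·(y/x)).
Numerically y/x = 0.862662, so x* = 47/(8 + 10.75·0.862662) = 2.7209.
At I' = 105.75: x* = 6.1221. Change: 6.1221 − 2.7209 = 3.4011.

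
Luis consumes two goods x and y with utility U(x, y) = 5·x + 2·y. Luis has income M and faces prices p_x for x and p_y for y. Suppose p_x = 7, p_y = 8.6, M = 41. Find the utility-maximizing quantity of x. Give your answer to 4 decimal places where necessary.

Linear utility — the consumer picks whichever good has higher MU/price: 5/7 = 0.7143 vs 2/8.6 = 0.2326.
x gives more utility per dollar, so spend all income on x: x* = M/p_x, y* = 0.
Numerically: x* = 5.8571, y* = 0.

x* = 5.8571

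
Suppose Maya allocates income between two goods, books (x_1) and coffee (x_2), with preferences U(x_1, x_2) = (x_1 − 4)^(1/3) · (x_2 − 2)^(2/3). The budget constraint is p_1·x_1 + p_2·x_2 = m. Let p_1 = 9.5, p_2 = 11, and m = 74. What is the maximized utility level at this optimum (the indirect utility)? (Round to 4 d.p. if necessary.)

Substituting into the budget: x_1* = 4 + 1/3·(m − 4·p_1 − 2·p_2)/p_1, and x_2* = 2 + 2/3·(…)/p_2.
Discretionary income = 74 − 4·9.5 − 2·11 = 14; x_1* = 4 + 1/3·14/9.5 = 4.4912; x_2* = 2 + 2/3·14/11 = 2.8485.
Utility at the optimum: U(4.4912, 2.8485) = 0.7072.

V = 0.7072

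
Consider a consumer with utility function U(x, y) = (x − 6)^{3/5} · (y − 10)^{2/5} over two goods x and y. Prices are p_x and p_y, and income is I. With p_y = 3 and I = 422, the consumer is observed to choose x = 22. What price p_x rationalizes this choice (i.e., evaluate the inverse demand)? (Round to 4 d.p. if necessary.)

Let x' = x−6, y' = y−10. MRS = (3/2)·y'/x' = p_x/p_y.
Substituting into the budget: x* = 6 + 0.6·(I − 6·p_x − 10·p_y)/p_x, and y* = 10 + 0.4·(…)/p_y.
Set x* = 22 in the demand function and solve for p_x: p_x = 12.

p_x = 12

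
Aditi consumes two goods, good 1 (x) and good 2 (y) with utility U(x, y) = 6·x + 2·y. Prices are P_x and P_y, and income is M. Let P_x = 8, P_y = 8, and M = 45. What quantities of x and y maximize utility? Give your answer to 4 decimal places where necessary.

Linear utility — the consumer picks whichever good has higher MU/price: 6/8 = 0.75 vs 2/8 = 0.25.
x gives more utility per dollar, so spend all income on x: x* = M/P_x, y* = 0.
Numerically: x* = 5.625, y* = 0.

x* = 5.625, y* = 0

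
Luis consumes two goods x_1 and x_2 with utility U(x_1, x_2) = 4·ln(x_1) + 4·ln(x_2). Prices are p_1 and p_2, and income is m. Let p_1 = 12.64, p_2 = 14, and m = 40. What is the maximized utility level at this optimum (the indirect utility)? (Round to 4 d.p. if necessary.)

The MRS is x_2/x_1. Set MRS = p_1/p_2.
Rearranging, p_2·x_2 = p_1·x_1. Substituting into the budget gives p_1·x_1·(1 + 1) = m.
Demand: x_1*(p_1,p_2,m) = 0.5·m/p_1 and x_2* = 0.5·m/p_2.
At p_1=12.64, p_2=14, m=40: x_1* = 0.5·40/12.64 = 1.5823, x_2* = 1.4286.
Utility at the optimum: U(1.5823, 1.4286) = 3.2622.

V = 3.2622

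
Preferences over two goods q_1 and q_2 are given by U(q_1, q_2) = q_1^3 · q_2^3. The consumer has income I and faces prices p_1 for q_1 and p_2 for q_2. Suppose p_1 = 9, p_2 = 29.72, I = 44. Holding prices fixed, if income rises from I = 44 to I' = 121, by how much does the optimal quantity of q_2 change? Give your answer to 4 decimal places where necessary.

MU_q_1/MU_q_2 = (3·q_2)/(3·q_1); tangency sets this equal to p_1/p_2.
Rearranging, p_2·q_2 = p_1·q_1. Substituting into the budget gives p_1·q_1·(1 + 1) = I.
Demand: q_1*(p_1,p_2,I) = 0.5·I/p_1 and q_2* = 0.5·I/p_2.
At p_1=9, p_2=29.72, I=44: q_2* = 0.5·44/29.72 = 0.7402.
At I' = 121: q_2* = 2.0357. Change: 2.0357 − 0.7402 = 1.2954.

Δq_2* = 1.2954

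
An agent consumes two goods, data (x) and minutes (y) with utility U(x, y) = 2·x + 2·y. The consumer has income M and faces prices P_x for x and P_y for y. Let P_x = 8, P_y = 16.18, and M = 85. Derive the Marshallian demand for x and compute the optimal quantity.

Perfect substitutes: compare marginal utility per dollar. 2/P_x vs 2/P_y → 0.25 vs 0.1236.
x gives more utility per dollar, so spend all income on x: x* = M/P_x, y* = 0.
Numerically: x* = 10.625, y* = 0.

x* = 10.625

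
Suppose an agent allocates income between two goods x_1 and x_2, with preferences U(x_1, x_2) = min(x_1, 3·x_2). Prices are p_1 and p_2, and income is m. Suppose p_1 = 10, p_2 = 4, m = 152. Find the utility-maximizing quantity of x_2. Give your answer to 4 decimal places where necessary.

x_2* = 4.4706

With perfect complements, no substitution: consume in ratio x_1:x_2 = 3:1.
Budget: p_1·x_1 + p_2·(1/3)·x_1 = m, so (3·p_1 + p_2)·x_1 = 3·m.
Demand: x_1*(p_1,p_2,m) = 3·m/(3·p_1 + p_2), x_2* = m/(3·p_1 + p_2).
Here 3·10 + 4 = 34, giving x_2* = 4.4706.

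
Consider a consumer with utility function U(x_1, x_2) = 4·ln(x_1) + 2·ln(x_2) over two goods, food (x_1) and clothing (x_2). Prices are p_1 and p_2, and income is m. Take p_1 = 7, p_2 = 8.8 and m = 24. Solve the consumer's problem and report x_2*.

x_2* = 0.9091

Tangency: MRS = 2·x_2/x_1 = p_1/p_2.
Rearranging, p_2·x_2 = (1/2)·p_1·x_1. Substituting into the budget gives p_1·x_1·(1 + (1/2)) = m.
Demand: x_1*(p_1,p_2,m) = 2/3·m/p_1 and x_2* = 1/3·m/p_2.
At p_1=7, p_2=8.8, m=24: x_2* = 1/3·24/8.8 = 0.9091.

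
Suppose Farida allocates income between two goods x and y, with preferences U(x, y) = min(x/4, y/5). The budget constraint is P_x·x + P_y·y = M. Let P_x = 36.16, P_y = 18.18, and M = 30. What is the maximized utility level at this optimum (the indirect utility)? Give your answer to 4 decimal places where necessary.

V = 0.1274

With perfect complements, no substitution: consume in ratio x:y = 4:5.
Budget: P_x·x + P_y·(5/4)·x = M, so (4·P_x + 5·P_y)·x = 4·M.
Demand: x*(P_x,P_y,M) = 4·M/(4·P_x + 5·P_y), y* = 5·M/(4·P_x + 5·P_y).
Here 4·36.16 + 5·18.18 = 235.54, giving x* = 0.5095 and y* = 0.6368.
Utility at the optimum: U(0.5095, 0.6368) = 0.1274.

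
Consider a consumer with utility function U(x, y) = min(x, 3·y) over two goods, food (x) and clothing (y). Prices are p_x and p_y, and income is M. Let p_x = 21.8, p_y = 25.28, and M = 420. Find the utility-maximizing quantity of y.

Demand: x*(p_x,p_y,M) = 3·M/(3·p_x + p_y), y* = M/(3·p_x + p_y).
Here 3·21.8 + 25.28 = 90.68, giving y* = 4.6317.

y* = 4.6317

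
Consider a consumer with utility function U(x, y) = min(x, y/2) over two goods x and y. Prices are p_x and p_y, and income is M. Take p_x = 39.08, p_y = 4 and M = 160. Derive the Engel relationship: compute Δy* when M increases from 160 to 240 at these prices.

Demand: x*(p_x,p_y,M) = M/(p_x + 2·p_y), y* = 2·M/(p_x + 2·p_y).
Here 39.08 + 2·4 = 47.08, giving y* = 6.7969.
At M' = 240: y* = 10.1954. Change: 10.1954 − 6.7969 = 3.3985.

Δy* = 3.3985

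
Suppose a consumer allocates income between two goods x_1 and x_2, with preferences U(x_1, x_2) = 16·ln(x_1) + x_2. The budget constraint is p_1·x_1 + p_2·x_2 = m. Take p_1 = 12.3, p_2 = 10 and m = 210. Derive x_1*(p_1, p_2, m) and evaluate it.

Set MRS = p_1/p_2: (16/x_1)/1 = p_1/p_2.
So x_1*(p_1,p_2) = 16·p_2/p_1, independent of income; and x_2* = (m − 16·p_2)/p_2.
At the given prices: x_1* = 16·10/12.3 = 13.0081.

x_1* = 13.0081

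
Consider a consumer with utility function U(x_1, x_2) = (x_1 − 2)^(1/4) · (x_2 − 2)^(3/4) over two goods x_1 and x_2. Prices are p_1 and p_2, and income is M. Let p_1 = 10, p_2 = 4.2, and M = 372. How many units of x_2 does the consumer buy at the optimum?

x_2* = 63.3571

This is Cobb-Douglas in (x_1−2, x_2−2): tangency gives 0.25·p_2·(x_2−2) = 0.75·p_1·(x_1−2).
After buying the subsistence bundle (2, 2), a share 0.25 of the remaining income goes to x_1: x_1* = 2 + 0.25·(M − 2p_1 − 2p_2)/p_1.
Discretionary income = 372 − 2·10 − 2·4.2 = 343.6; x_2* = 2 + 0.75·343.6/4.2 = 63.3571.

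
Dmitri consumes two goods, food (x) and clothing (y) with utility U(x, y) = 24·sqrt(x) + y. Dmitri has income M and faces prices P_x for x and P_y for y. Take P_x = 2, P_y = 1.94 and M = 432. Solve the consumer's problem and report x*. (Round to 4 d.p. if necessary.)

MU_x = 12/√x, MU_y = 1. Tangency: 12/√x = P_x/P_y.
Solve: √x = 12·P_y/P_x, so x*(P_x,P_y) = (12·P_y/P_x)², and y* = (M − P_x·x*)/P_y.
Plugging in: x* = (12·1.94/2)² = 135.4896.

x* = 135.4896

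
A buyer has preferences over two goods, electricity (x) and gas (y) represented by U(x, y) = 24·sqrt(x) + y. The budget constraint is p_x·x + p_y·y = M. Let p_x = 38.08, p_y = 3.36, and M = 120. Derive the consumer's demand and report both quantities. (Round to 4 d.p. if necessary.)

Utility is quasi-linear in y; the FOC for x is 12/√x = p_x/p_y.
Thus x* = (12·p_y/p_x)² — independent of M — with the rest of income spent on y.
Plugging in: x* = (12·3.36/38.08)² = 1.1211, y* = 23.0084.

x* = 1.1211, y* = 23.0084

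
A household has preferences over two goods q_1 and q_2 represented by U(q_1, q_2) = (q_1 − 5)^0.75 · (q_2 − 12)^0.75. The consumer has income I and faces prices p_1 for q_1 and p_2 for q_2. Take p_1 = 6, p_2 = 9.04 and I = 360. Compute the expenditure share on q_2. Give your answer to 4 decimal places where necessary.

Let q_1' = q_1−5, q_2' = q_2−12. MRS = q_2'/q_1' = p_1/p_2.
Substituting into the budget: q_1* = 5 + 0.5·(I − 5·p_1 − 12·p_2)/p_1, and q_2* = 12 + 0.5·(…)/p_2.
Discretionary income = 360 − 5·6 − 12·9.04 = 221.52; q_1* = 5 + 0.5·221.52/6 = 23.46; q_2* = 12 + 0.5·221.52/9.04 = 24.2522.
Expenditure on q_2: 9.04·24.2522 = 219.24; share = 0.609.

share on q_2 = 0.609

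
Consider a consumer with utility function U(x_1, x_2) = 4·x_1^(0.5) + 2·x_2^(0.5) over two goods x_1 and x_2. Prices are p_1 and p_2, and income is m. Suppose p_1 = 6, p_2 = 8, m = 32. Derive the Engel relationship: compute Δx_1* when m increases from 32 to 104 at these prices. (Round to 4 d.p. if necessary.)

MU_x_1 ∝ 4·x_1^(-0.5), MU_x_2 ∝ 2·x_2^(-0.5), so MRS = 2·(x_2/x_1)^(0.5) = p_1/p_2.
Solve for the ratio: x_2/x_1 = [(1/2)·p_1/p_2]^(2).
With the ratio pinned down, the budget gives x_1* = m/(p_1 + p_2·(x_2/x_1)) and x_2* = (x_2/x_1)·x_1*.
Numerically x_2/x_1 = 0.140625, so x_1* = 32/(6 + 8·0.140625) = 4.4912.
At m' = 104: x_1* = 14.5965. Change: 14.5965 − 4.4912 = 10.1053.

Δx_1* = 10.1053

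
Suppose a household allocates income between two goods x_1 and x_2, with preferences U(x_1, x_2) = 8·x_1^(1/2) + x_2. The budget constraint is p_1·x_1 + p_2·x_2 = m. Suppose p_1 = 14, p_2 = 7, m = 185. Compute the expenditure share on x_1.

MU_x_1 = 4/√x_1, MU_x_2 = 1. Tangency: 4/√x_1 = p_1/p_2.
Solve: √x_1 = 4·p_2/p_1, so x_1*(p_1,p_2) = (4·p_2/p_1)², and x_2* = (m − p_1·x_1*)/p_2.
Plugging in: x_1* = (4·7/14)² = 4, x_2* = 18.4286.
Expenditure on x_1: 14·4 = 56; share = 0.3027.

share on x_1 = 0.3027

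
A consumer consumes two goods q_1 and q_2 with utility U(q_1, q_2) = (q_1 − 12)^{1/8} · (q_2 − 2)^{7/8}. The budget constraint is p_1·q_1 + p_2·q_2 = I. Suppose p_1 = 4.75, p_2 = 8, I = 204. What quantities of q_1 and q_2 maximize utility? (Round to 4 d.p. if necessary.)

q_1* = 15.4474, q_2* = 16.3281

Let q_1' = q_1−12, q_2' = q_2−2. MRS = (1/7)·q_2'/q_1' = p_1/p_2.
Substituting into the budget: q_1* = 12 + 0.125·(I − 12·p_1 − 2·p_2)/p_1, and q_2* = 2 + 0.875·(…)/p_2.
Discretionary income = 204 − 12·4.75 − 2·8 = 131; q_1* = 12 + 0.125·131/4.75 = 15.4474; q_2* = 2 + 0.875·131/8 = 16.3281.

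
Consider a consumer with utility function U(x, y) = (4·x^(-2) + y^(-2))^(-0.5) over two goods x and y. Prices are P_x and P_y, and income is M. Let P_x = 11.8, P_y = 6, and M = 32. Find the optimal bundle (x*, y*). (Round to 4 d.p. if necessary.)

Numerically y/x = 0.789266, so x* = 32/(11.8 + 6·0.789266) = 1.9352 and y* = 0.789266·1.9352 = 1.5274.

x* = 1.9352, y* = 1.5274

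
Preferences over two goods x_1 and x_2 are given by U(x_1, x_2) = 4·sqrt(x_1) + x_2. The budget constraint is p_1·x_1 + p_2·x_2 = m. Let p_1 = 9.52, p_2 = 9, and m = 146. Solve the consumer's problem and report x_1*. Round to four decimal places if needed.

Set MRS = p_1/p_2: 2·x_1^(−1/2) = p_1/p_2.
Solve: √x_1 = 2·p_2/p_1, so x_1*(p_1,p_2) = (2·p_2/p_1)², and x_2* = (m − p_1·x_1*)/p_2.
Plugging in: x_1* = (2·9/9.52)² = 3.575.

x_1* = 3.575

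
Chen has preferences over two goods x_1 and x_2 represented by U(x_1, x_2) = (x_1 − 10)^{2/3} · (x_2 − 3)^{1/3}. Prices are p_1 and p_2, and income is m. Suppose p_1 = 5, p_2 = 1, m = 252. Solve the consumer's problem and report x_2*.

x_2* = 69.3333

After buying the subsistence bundle (10, 3), a share 2/3 of the remaining income goes to x_1: x_1* = 10 + 2/3·(m − 10p_1 − 3p_2)/p_1.
Discretionary income = 252 − 10·5 − 3·1 = 199; x_2* = 3 + 1/3·199/1 = 69.3333.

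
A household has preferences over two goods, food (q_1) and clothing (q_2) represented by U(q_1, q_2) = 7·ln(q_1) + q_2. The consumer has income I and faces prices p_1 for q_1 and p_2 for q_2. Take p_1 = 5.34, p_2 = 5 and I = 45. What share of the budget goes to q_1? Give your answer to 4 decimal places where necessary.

So q_1*(p_1,p_2) = 7·p_2/p_1, independent of income; and q_2* = (I − 7·p_2)/p_2.
At the given prices: q_1* = 7·5/5.34 = 6.5543, and q_2* = 2.
Expenditure on q_1: 5.34·6.5543 = 35; share = 0.7778.

share on q_1 = 0.7778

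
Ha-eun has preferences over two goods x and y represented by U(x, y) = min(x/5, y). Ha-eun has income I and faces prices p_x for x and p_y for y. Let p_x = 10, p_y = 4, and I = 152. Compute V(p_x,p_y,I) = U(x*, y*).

V = 2.8148

With perfect complements, no substitution: consume in ratio x:y = 5:1.
Budget: p_x·x + p_y·(1/5)·x = I, so (5·p_x + p_y)·x = 5·I.
Demand: x*(p_x,p_y,I) = 5·I/(5·p_x + p_y), y* = I/(5·p_x + p_y).
Here 5·10 + 4 = 54, giving x* = 14.0741 and y* = 2.8148.
Utility at the optimum: U(14.0741, 2.8148) = 2.8148.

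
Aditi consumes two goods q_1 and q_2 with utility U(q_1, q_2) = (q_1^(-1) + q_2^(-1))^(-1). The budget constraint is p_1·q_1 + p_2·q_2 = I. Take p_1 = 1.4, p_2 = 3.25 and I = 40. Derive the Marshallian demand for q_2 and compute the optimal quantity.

MRS = MU_q_1/MU_q_2 = (q_2/q_1)^(2). Set equal to p_1/p_2.
Hence q_2/q_1 = (p_1/p_2)^(1/(2)), i.e. raised to the 0.5 power.
Substitute q_2 = (q_2/q_1)·q_1 into the budget: q_1* = I/(p_1 + p_2·(q_2/q_1)).
Numerically q_2/q_1 = 0.65633, so q_1* = 40/(1.4 + 3.25·0.65633) = 11.3216 and q_2* = 0.65633·11.3216 = 7.4307.

q_2* = 7.4307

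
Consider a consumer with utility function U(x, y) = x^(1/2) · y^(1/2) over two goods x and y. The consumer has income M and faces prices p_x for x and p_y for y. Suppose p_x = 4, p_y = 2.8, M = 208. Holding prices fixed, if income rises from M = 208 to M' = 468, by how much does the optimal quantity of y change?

Δy* = 46.4286

Tangency: MRS = y/x = p_x/p_y.
Rearranging, p_y·y = p_x·x. Substituting into the budget gives p_x·x·(1 + 1) = M.
Demand: x*(p_x,p_y,M) = 0.5·M/p_x and y* = 0.5·M/p_y.
At p_x=4, p_y=2.8, M=208: y* = 0.5·208/2.8 = 37.1429.
At M' = 468: y* = 83.5714. Change: 83.5714 − 37.1429 = 46.4286.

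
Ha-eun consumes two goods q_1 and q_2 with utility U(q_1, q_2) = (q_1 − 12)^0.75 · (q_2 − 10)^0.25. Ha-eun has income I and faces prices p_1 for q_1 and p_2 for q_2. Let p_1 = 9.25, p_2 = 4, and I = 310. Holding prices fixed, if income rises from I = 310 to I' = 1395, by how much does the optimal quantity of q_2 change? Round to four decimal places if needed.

Discretionary income = 310 − 12·9.25 − 10·4 = 159; q_2* = 10 + 0.25·159/4 = 19.9375.
At I' = 1395: q_2* = 87.75. Change: 87.75 − 19.9375 = 67.8125.

Δq_2* = 67.8125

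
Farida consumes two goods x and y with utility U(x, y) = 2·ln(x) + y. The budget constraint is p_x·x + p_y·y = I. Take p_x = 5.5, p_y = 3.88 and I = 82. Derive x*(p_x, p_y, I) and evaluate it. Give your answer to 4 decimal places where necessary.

So x*(p_x,p_y) = 2·p_y/p_x, independent of income; and y* = (I − 2·p_y)/p_y.
At the given prices: x* = 2·3.88/5.5 = 1.4109.

x* = 1.4109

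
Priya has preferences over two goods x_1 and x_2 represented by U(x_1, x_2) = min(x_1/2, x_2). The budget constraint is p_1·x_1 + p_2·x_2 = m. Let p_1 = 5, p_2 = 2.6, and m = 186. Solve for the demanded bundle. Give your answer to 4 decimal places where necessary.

Leontief preferences: the optimum is at the kink where x_1/2 = x_2/1, i.e. x_2 = (1/2)·x_1.
Budget: p_1·x_1 + p_2·(1/2)·x_1 = m, so (2·p_1 + p_2)·x_1 = 2·m.
Demand: x_1*(p_1,p_2,m) = 2·m/(2·p_1 + p_2), x_2* = m/(2·p_1 + p_2).
Here 2·5 + 2.6 = 12.6, giving x_1* = 29.5238 and x_2* = 14.7619.

x_1* = 29.5238, x_2* = 14.7619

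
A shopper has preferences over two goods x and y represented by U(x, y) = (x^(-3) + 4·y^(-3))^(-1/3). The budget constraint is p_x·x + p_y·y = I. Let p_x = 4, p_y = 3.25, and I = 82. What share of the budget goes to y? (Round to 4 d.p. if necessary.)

share on y = 0.5476

From the CES first-order condition, (1/4)·(y/x)^(4) = p_x/p_y.
Hence y/x = (4·p_x/p_y)^(1/(4)), i.e. raised to the 0.25 power.
Substitute y = (y/x)·x into the budget: x* = I/(p_x + p_y·(y/x)).
Numerically y/x = 1.489564, so x* = 82/(4 + 3.25·1.489564) = 9.2749 and y* = 1.489564·9.2749 = 13.8155.
Expenditure on y: 3.25·13.8155 = 44.9005; share = 0.5476.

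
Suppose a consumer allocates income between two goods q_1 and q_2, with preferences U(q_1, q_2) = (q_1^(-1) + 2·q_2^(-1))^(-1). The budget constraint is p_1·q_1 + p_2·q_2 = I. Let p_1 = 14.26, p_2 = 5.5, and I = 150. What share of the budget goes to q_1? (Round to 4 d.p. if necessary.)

From the CES first-order condition, (1/2)·(q_2/q_1)^(2) = p_1/p_2.
Hence q_2/q_1 = (2·p_1/p_2)^(1/(2)), i.e. raised to the 0.5 power.
With the ratio pinned down, the budget gives q_1* = I/(p_1 + p_2·(q_2/q_1)) and q_2* = (q_2/q_1)·q_1*.
Numerically q_2/q_1 = 2.277159, so q_1* = 150/(14.26 + 5.5·2.277159) = 5.6003 and q_2* = 2.277159·5.6003 = 12.7527.
Expenditure on q_1: 14.26·5.6003 = 79.86; share = 0.5324.

share on q_1 = 0.5324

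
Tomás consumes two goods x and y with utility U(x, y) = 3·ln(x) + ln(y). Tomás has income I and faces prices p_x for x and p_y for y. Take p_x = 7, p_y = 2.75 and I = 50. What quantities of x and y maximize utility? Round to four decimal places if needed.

The MRS is 3·y/x. Set MRS = p_x/p_y.
So 3·p_y·y = p_x·x; combined with the budget, a share 0.75 of income goes to x.
Demand: x*(p_x,p_y,I) = 0.75·I/p_x and y* = 0.25·I/p_y.
At p_x=7, p_y=2.75, I=50: x* = 0.75·50/7 = 5.3571, y* = 4.5455.

x* = 5.3571, y* = 4.5455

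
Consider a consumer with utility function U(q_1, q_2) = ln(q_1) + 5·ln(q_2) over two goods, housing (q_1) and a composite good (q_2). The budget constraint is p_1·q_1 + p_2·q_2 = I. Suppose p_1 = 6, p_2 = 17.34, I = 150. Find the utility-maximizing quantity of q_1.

Tangency: MRS = (1/5)·q_2/q_1 = p_1/p_2.
Rearranging, p_2·q_2 = 5·p_1·q_1. Substituting into the budget gives p_1·q_1·(1 + 5) = I.
Demand: q_1*(p_1,p_2,I) = 1/6·I/p_1 and q_2* = 5/6·I/p_2.
At p_1=6, p_2=17.34, I=150: q_1* = 1/6·150/6 = 4.1667.

q_1* = 4.1667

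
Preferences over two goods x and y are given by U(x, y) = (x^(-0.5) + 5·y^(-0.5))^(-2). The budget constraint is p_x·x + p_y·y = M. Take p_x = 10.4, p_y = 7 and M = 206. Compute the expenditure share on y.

share on y = 0.7193

From the CES first-order condition, (1/5)·(y/x)^(1.5) = p_x/p_y.
Solve for the ratio: y/x = [5·p_x/p_y]^(2/3).
Substitute y = (y/x)·x into the budget: x* = M/(p_x + p_y·(y/x)).
Numerically y/x = 3.807181, so x* = 206/(10.4 + 7·3.807181) = 5.56 and y* = 3.807181·5.56 = 21.168.
Expenditure on y: 7·21.168 = 148.1759; share = 0.7193.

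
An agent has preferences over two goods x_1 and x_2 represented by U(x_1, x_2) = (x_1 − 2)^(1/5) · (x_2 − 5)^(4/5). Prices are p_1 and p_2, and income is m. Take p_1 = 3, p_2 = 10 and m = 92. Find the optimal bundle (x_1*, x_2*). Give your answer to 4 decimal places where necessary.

x_1* = 4.4, x_2* = 7.88

Let x_1' = x_1−2, x_2' = x_2−5. MRS = (1/4)·x_2'/x_1' = p_1/p_2.
After buying the subsistence bundle (2, 5), a share 0.2 of the remaining income goes to x_1: x_1* = 2 + 0.2·(m − 2p_1 − 5p_2)/p_1.
Discretionary income = 92 − 2·3 − 5·10 = 36; x_1* = 2 + 0.2·36/3 = 4.4; x_2* = 5 + 0.8·36/10 = 7.88.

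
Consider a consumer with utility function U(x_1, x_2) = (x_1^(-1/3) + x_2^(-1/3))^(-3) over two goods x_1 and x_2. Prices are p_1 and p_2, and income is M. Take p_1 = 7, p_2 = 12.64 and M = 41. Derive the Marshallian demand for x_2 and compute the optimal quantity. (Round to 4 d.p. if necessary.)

x_2* = 1.7414

MRS = MU_x_1/MU_x_2 = (x_2/x_1)^(4/3). Set equal to p_1/p_2.
Solve for the ratio: x_2/x_1 = [p_1/p_2]^(0.75).
Substitute x_2 = (x_2/x_1)·x_1 into the budget: x_1* = M/(p_1 + p_2·(x_2/x_1)).
Numerically x_2/x_1 = 0.641968, so x_1* = 41/(7 + 12.64·0.641968) = 2.7126 and x_2* = 0.641968·2.7126 = 1.7414.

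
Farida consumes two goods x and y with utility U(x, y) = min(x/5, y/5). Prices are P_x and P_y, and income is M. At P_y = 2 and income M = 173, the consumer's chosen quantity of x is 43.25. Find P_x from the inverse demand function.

P_x = 2

With perfect complements, no substitution: consume in ratio x:y = 5:5.
Budget: P_x·x + P_y·x = M, so (5·P_x + 5·P_y)·x = 5·M.
Demand: x*(P_x,P_y,M) = 5·M/(5·P_x + 5·P_y), y* = 5·M/(5·P_x + 5·P_y).
Set x* = 43.25 in the demand function and solve for P_x: P_x = 2.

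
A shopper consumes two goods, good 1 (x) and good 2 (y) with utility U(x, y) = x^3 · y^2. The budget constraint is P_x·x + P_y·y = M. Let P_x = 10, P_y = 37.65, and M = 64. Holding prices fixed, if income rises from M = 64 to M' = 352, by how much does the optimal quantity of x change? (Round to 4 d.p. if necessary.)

Δx* = 17.28

MU_x/MU_y = (3·y)/(2·x); tangency sets this equal to P_x/P_y.
So 3·P_y·y = 2·P_x·x; combined with the budget, a share 0.6 of income goes to x.
Demand: x*(P_x,P_y,M) = 0.6·M/P_x and y* = 0.4·M/P_y.
At P_x=10, P_y=37.65, M=64: x* = 0.6·64/10 = 3.84.
At M' = 352: x* = 21.12. Change: 21.12 − 3.84 = 17.28.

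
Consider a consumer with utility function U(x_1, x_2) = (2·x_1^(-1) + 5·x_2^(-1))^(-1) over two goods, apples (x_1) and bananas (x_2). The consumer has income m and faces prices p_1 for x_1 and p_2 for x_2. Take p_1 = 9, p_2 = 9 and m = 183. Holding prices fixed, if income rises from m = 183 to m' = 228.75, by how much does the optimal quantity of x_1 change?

Δx_1* = 1.9694

MU_x_1 ∝ 2·x_1^(-2), MU_x_2 ∝ 5·x_2^(-2), so MRS = (2/5)·(x_2/x_1)^(2) = p_1/p_2.
Hence x_2/x_1 = ((5/2)·p_1/p_2)^(1/(2)), i.e. raised to the 0.5 power.
Substitute x_2 = (x_2/x_1)·x_1 into the budget: x_1* = m/(p_1 + p_2·(x_2/x_1)).
Numerically x_2/x_1 = 1.581139, so x_1* = 183/(9 + 9·1.581139) = 7.8777.
At m' = 228.75: x_1* = 9.8471. Change: 9.8471 − 7.8777 = 1.9694.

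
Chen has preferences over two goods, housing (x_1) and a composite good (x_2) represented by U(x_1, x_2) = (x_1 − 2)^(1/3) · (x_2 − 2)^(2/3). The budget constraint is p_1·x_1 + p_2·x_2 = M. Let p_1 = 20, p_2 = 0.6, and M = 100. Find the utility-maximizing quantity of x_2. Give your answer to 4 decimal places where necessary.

Let x_1' = x_1−2, x_2' = x_2−2. MRS = (1/2)·x_2'/x_1' = p_1/p_2.
After buying the subsistence bundle (2, 2), a share 1/3 of the remaining income goes to x_1: x_1* = 2 + 1/3·(M − 2p_1 − 2p_2)/p_1.
Discretionary income = 100 − 2·20 − 2·0.6 = 58.8; x_2* = 2 + 2/3·58.8/0.6 = 67.3333.

x_2* = 67.3333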